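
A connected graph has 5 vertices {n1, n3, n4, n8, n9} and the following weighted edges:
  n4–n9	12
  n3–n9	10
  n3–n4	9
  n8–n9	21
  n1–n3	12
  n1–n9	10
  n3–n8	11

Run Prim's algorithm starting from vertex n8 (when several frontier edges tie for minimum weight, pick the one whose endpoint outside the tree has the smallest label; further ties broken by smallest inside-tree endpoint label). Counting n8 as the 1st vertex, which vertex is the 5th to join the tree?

Prim's algorithm from n8:
Step 1: cheapest edge leaving the tree is n3–n8 (11); add n3.
Step 2: cheapest edge leaving the tree is n3–n4 (9); add n4.
Step 3: cheapest edge leaving the tree is n3–n9 (10); add n9.
Step 4: cheapest edge leaving the tree is n1–n9 (10); add n1.
Vertex order: n8, n3, n4, n9, n1. The 5th vertex is n1.

n1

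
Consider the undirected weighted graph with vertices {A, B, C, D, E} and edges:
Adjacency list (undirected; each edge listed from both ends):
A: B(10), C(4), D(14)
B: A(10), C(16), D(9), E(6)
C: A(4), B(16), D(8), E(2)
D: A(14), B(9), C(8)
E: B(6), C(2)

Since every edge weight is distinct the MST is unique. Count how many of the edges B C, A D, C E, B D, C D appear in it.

Kruskal: consider edges lightest-first.
C E (2): add. Components now {A} {B} {C,E} {D}
A C (4): add. Components now {A,C,E} {B} {D}
B E (6): add. Components now {A,B,C,E} {D}
C D (8): add. Components now {A,B,C,D,E}
MST edge set: {C E, A C, B E, C D}.
Of the listed edges, {C E, C D} are in the MST → 2.

2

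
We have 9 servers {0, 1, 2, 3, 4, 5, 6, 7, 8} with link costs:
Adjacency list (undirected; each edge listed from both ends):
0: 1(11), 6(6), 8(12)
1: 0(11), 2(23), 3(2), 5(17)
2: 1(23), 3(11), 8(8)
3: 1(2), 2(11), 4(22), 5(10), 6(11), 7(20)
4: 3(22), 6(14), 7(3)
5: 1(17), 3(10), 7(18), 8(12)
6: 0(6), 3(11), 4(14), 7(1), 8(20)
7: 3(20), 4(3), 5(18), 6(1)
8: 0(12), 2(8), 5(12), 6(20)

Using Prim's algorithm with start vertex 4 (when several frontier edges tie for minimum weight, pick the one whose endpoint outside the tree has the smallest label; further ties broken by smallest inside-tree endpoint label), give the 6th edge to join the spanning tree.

Grow the tree from 4 using Prim:
Step 1: cheapest edge leaving the tree is 4 7 (3); add 7.
Step 2: cheapest edge leaving the tree is 6 7 (1); add 6.
Step 3: cheapest edge leaving the tree is 0 6 (6); add 0.
Step 4: cheapest edge leaving the tree is 0 1 (11); add 1.
Step 5: cheapest edge leaving the tree is 1 3 (2); add 3.
Step 6: cheapest edge leaving the tree is 3 5 (10); add 5.
Step 7: cheapest edge leaving the tree is 2 3 (11); add 2.
Step 8: cheapest edge leaving the tree is 2 8 (8); add 8.
The 6th edge added is 3 5.

3-5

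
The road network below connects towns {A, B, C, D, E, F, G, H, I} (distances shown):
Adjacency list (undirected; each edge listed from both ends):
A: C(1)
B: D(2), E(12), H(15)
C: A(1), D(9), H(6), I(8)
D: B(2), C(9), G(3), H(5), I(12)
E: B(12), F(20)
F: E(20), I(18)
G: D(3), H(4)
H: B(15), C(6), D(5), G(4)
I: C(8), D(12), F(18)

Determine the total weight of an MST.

54

Grow the tree from I using Prim:
Step 1: frontier [C—I 8, D—I 12, F—I 18] → take C—I (8); add C.
Step 2: frontier [A—C 1, C—H 6, C—D 9, D—I 12, F—I 18] → take A—C (1); add A.
Step 3: frontier [C—H 6, C—D 9, D—I 12, F—I 18] → take C—H (6); add H.
Step 4: frontier [C—D 9, G—H 4, D—H 5, B—H 15, D—I 12, F—I 18] → take G—H (4); add G.
Step 5: frontier [C—D 9, D—G 3, D—H 5, B—H 15, D—I 12, F—I 18] → take D—G (3); add D.
Step 6: frontier [B—D 2, B—H 15, F—I 18] → take B—D (2); add B.
Step 7: frontier [B—E 12, F—I 18] → take B—E (12); add E.
Step 8: frontier [E—F 20, F—I 18] → take F—I (18); add F.
MST edges: C—I, A—C, C—H, G—H, D—G, B—D, B—E, F—I; total weight 8+1+6+4+3+2+12+18 = 54.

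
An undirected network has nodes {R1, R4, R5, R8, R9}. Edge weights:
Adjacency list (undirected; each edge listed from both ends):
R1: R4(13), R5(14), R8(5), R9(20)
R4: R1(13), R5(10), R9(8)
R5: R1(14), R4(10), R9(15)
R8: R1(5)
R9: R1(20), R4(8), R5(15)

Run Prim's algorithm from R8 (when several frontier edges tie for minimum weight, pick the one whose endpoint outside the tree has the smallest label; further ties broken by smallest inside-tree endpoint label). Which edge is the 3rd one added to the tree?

Prim, starting at R8.
Step 1: cheapest edge leaving the tree is R1-R8 (5); add R1.
Step 2: cheapest edge leaving the tree is R1-R4 (13); add R4.
Step 3: cheapest edge leaving the tree is R4-R9 (8); add R9.
Step 4: cheapest edge leaving the tree is R4-R5 (10); add R5.
The 3rd edge added is R4-R9.

R4-R9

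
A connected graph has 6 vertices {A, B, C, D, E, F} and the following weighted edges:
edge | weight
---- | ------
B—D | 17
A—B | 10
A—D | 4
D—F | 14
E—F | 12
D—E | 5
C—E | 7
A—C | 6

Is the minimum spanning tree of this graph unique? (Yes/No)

Yes

Sort edges by weight, then run Kruskal:
A—D (4): add — endpoints in different components.
D—E (5): add — endpoints in different components.
A—C (6): add — endpoints in different components.
C—E (7): skip — C and E already connected.
A—B (10): add — endpoints in different components.
E—F (12): add — endpoints in different components.
Every non-tree edge has weight strictly greater than the heaviest edge on the tree path between its endpoints, so the MST is unique.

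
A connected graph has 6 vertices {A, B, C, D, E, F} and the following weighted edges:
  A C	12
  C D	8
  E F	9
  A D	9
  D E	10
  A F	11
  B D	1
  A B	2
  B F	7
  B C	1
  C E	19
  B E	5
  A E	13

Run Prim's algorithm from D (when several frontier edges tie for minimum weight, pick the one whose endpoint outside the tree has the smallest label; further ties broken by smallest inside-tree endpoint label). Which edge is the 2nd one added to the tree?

B-C

Grow the tree from D using Prim:
Step 1: cheapest edge leaving the tree is B D (1); add B.
Step 2: cheapest edge leaving the tree is B C (1); add C.
Step 3: cheapest edge leaving the tree is A B (2); add A.
Step 4: cheapest edge leaving the tree is B E (5); add E.
Step 5: cheapest edge leaving the tree is B F (7); add F.
The 2nd edge added is B C.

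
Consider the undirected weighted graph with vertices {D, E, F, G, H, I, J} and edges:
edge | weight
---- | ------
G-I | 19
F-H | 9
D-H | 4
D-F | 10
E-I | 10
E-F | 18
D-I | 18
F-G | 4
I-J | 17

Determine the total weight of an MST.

62

Grow the tree from E using Prim:
Step 1: cheapest edge leaving the tree is E-I (10); add I.
Step 2: cheapest edge leaving the tree is I-J (17); add J.
Step 3: cheapest edge leaving the tree is D-I (18); add D.
Step 4: cheapest edge leaving the tree is D-H (4); add H.
Step 5: cheapest edge leaving the tree is F-H (9); add F.
Step 6: cheapest edge leaving the tree is F-G (4); add G.
MST edges: E-I, I-J, D-I, D-H, F-H, F-G; total weight 10+17+18+4+9+4 = 62.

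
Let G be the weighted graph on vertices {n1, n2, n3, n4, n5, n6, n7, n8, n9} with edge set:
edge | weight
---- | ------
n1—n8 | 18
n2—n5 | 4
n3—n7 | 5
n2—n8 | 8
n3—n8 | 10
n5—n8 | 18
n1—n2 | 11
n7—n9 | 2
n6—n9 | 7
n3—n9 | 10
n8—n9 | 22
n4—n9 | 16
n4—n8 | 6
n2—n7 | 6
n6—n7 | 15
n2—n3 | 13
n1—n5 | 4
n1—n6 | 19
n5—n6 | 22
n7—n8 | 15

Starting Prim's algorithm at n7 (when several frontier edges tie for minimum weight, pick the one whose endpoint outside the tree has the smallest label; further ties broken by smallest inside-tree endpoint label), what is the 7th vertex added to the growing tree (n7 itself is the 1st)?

Grow the tree from n7 using Prim:
Step 1: cheapest edge leaving the tree is n7—n9 (2); add n9.
Step 2: cheapest edge leaving the tree is n3—n7 (5); add n3.
Step 3: cheapest edge leaving the tree is n2—n7 (6); add n2.
Step 4: cheapest edge leaving the tree is n2—n5 (4); add n5.
Step 5: cheapest edge leaving the tree is n1—n5 (4); add n1.
Step 6: cheapest edge leaving the tree is n6—n9 (7); add n6.
Step 7: cheapest edge leaving the tree is n2—n8 (8); add n8.
Step 8: cheapest edge leaving the tree is n4—n8 (6); add n4.
Vertex order: n7, n9, n3, n2, n5, n1, n6, n8, n4. The 7th vertex is n6.

n6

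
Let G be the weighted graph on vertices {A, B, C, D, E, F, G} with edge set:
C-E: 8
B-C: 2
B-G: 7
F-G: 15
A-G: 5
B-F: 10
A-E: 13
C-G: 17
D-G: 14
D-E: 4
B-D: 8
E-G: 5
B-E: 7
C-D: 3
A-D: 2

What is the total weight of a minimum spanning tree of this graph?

26

Kruskal's algorithm — process edges by increasing weight (ties by edge label):
A-D (2): add. Components now {A,D} {B} {C} {E} {F} {G}
B-C (2): add. Components now {A,D} {B,C} {E} {F} {G}
C-D (3): add. Components now {A,B,C,D} {E} {F} {G}
D-E (4): add. Components now {A,B,C,D,E} {F} {G}
A-G (5): add. Components now {A,B,C,D,E,G} {F}
E-G (5): skip — E and G already connected.
B-E (7): skip — B and E already connected.
B-G (7): skip — B and G already connected.
B-D (8): skip — B and D already connected.
C-E (8): skip — C and E already connected.
B-F (10): add. Components now {A,B,C,D,E,F,G}
MST edges: A-D, B-C, C-D, D-E, A-G, B-F; total weight 2+2+3+4+5+10 = 26.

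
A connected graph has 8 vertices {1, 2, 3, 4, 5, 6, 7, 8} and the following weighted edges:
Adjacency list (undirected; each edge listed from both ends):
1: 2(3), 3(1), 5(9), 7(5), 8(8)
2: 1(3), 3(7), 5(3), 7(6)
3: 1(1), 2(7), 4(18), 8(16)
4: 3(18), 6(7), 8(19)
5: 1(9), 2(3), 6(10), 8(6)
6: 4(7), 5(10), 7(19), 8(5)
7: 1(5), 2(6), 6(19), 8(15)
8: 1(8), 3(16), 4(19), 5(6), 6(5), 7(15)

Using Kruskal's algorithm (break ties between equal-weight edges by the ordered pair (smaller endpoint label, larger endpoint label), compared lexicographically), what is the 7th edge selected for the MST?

Kruskal's algorithm — process edges by increasing weight (ties by edge label):
1–3 (1): add — endpoints in different components.
1–2 (3): add — endpoints in different components.
2–5 (3): add — endpoints in different components.
1–7 (5): add — endpoints in different components.
6–8 (5): add — endpoints in different components.
2–7 (6): skip — 2 and 7 already connected.
5–8 (6): add — endpoints in different components.
2–3 (7): skip — 2 and 3 already connected.
4–6 (7): add — endpoints in different components.
The 7th edge added is 4–6.

4-6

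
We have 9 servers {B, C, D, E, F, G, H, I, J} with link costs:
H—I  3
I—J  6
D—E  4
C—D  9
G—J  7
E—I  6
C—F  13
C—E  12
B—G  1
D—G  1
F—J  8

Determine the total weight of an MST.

38

Sort edges by weight, then run Kruskal:
B—G (1): add — endpoints in different components.
D—G (1): add — endpoints in different components.
H—I (3): add — endpoints in different components.
D—E (4): add — endpoints in different components.
E—I (6): add — endpoints in different components.
I—J (6): add — endpoints in different components.
G—J (7): skip — G and J already connected.
F—J (8): add — endpoints in different components.
C—D (9): add — endpoints in different components.
MST edges: B—G, D—G, H—I, D—E, E—I, I—J, F—J, C—D; total weight 1+1+3+4+6+6+8+9 = 38.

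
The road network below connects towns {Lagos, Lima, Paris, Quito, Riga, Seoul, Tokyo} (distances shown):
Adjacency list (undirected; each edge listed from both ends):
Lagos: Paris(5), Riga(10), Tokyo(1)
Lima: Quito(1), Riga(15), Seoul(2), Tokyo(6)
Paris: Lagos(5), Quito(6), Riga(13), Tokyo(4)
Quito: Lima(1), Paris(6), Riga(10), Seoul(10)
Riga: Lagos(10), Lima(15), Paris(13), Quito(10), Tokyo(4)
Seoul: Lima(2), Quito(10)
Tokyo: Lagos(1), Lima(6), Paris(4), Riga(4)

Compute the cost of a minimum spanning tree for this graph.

Prim, starting at Paris.
Step 1: frontier [Paris-Tokyo 4, Lagos-Paris 5, Paris-Quito 6, Paris-Riga 13] → take Paris-Tokyo (4); add Tokyo.
Step 2: frontier [Lagos-Paris 5, Paris-Quito 6, Paris-Riga 13, Lagos-Tokyo 1, Riga-Tokyo 4, Lima-Tokyo 6] → take Lagos-Tokyo (1); add Lagos.
Step 3: frontier [Lagos-Riga 10, Paris-Quito 6, Paris-Riga 13, Riga-Tokyo 4, Lima-Tokyo 6] → take Riga-Tokyo (4); add Riga.
Step 4: frontier [Paris-Quito 6, Quito-Riga 10, Lima-Riga 15, Lima-Tokyo 6] → take Lima-Tokyo (6); add Lima.
Step 5: frontier [Lima-Quito 1, Lima-Seoul 2, Paris-Quito 6, Quito-Riga 10] → take Lima-Quito (1); add Quito.
Step 6: frontier [Lima-Seoul 2, Quito-Seoul 10] → take Lima-Seoul (2); add Seoul.
MST edges: Paris-Tokyo, Lagos-Tokyo, Riga-Tokyo, Lima-Tokyo, Lima-Quito, Lima-Seoul; total weight 4+1+4+6+1+2 = 18.

18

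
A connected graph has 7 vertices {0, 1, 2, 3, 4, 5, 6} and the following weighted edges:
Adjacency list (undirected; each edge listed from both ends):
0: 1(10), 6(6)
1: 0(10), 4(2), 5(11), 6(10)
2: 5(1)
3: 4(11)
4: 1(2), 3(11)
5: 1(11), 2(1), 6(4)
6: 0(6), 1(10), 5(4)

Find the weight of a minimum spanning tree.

Kruskal's algorithm — process edges by increasing weight (ties by edge label):
2—5 (1): add. Components now {0} {1} {2,5} {3} {4} {6}
1—4 (2): add. Components now {0} {1,4} {2,5} {3} {6}
5—6 (4): add. Components now {0} {1,4} {2,5,6} {3}
0—6 (6): add. Components now {0,2,5,6} {1,4} {3}
0—1 (10): add. Components now {0,1,2,4,5,6} {3}
1—6 (10): skip — 1 and 6 already connected.
1—5 (11): skip — 1 and 5 already connected.
3—4 (11): add. Components now {0,1,2,3,4,5,6}
MST edges: 2—5, 1—4, 5—6, 0—6, 0—1, 3—4; total weight 1+2+4+6+10+11 = 34.

34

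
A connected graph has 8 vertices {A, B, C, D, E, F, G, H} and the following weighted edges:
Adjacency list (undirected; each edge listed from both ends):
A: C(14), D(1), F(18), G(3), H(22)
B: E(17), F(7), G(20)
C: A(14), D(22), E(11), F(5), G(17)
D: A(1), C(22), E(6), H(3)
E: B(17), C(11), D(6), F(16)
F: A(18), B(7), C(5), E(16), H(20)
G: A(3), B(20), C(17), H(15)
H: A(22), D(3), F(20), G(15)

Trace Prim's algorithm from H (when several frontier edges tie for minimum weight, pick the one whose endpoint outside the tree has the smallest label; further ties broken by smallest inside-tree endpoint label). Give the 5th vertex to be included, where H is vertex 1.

Prim's algorithm from H:
Step 1: cheapest edge leaving the tree is D-H (3); add D.
Step 2: cheapest edge leaving the tree is A-D (1); add A.
Step 3: cheapest edge leaving the tree is A-G (3); add G.
Step 4: cheapest edge leaving the tree is D-E (6); add E.
Step 5: cheapest edge leaving the tree is C-E (11); add C.
Step 6: cheapest edge leaving the tree is C-F (5); add F.
Step 7: cheapest edge leaving the tree is B-F (7); add B.
Vertex order: H, D, A, G, E, C, F, B. The 5th vertex is E.

E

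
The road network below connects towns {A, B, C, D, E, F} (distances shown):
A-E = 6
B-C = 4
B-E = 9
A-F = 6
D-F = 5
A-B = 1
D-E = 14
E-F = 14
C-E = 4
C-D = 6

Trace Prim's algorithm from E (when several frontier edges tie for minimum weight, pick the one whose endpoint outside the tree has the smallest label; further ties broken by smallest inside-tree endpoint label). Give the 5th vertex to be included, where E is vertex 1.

D

Prim, starting at E.
Step 1: cheapest edge leaving the tree is C-E (4); add C.
Step 2: cheapest edge leaving the tree is B-C (4); add B.
Step 3: cheapest edge leaving the tree is A-B (1); add A.
Step 4: cheapest edge leaving the tree is C-D (6); add D.
Step 5: cheapest edge leaving the tree is D-F (5); add F.
Vertex order: E, C, B, A, D, F. The 5th vertex is D.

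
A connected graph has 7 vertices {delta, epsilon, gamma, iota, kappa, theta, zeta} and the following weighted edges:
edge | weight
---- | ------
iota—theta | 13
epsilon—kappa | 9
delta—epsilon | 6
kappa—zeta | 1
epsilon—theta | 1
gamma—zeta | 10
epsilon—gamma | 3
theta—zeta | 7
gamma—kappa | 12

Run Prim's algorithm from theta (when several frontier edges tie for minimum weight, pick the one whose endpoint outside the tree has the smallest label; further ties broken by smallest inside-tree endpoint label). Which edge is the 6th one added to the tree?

iota-theta

Prim's algorithm from theta:
Step 1: cheapest edge leaving the tree is epsilon—theta (1); add epsilon.
Step 2: cheapest edge leaving the tree is epsilon—gamma (3); add gamma.
Step 3: cheapest edge leaving the tree is delta—epsilon (6); add delta.
Step 4: cheapest edge leaving the tree is theta—zeta (7); add zeta.
Step 5: cheapest edge leaving the tree is kappa—zeta (1); add kappa.
Step 6: cheapest edge leaving the tree is iota—theta (13); add iota.
The 6th edge added is iota—theta.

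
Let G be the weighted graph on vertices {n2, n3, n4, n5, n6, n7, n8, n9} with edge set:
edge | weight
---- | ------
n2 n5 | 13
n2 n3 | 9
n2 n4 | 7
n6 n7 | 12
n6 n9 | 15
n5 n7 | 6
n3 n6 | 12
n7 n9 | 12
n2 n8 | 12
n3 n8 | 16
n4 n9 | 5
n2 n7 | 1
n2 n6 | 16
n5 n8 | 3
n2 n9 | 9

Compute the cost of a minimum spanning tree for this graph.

43

Kruskal's algorithm — process edges by increasing weight (ties by edge label):
n2 n7 (1): add — endpoints in different components.
n5 n8 (3): add — endpoints in different components.
n4 n9 (5): add — endpoints in different components.
n5 n7 (6): add — endpoints in different components.
n2 n4 (7): add — endpoints in different components.
n2 n3 (9): add — endpoints in different components.
n2 n9 (9): skip — n2 and n9 already connected.
n2 n8 (12): skip — n2 and n8 already connected.
n3 n6 (12): add — endpoints in different components.
MST edges: n2 n7, n5 n8, n4 n9, n5 n7, n2 n4, n2 n3, n3 n6; total weight 1+3+5+6+7+9+12 = 43.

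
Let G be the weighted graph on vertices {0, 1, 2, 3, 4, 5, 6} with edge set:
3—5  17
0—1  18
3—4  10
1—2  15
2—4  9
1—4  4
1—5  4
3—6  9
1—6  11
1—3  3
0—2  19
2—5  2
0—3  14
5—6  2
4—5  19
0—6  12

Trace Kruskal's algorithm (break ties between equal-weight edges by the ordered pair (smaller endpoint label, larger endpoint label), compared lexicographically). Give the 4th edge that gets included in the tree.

Sort edges by weight, then run Kruskal:
2—5 (2): add — endpoints in different components.
5—6 (2): add — endpoints in different components.
1—3 (3): add — endpoints in different components.
1—4 (4): add — endpoints in different components.
1—5 (4): add — endpoints in different components.
2—4 (9): skip — 2 and 4 already connected.
3—6 (9): skip — 3 and 6 already connected.
3—4 (10): skip — 3 and 4 already connected.
1—6 (11): skip — 1 and 6 already connected.
0—6 (12): add — endpoints in different components.
The 4th edge added is 1—4.

1-4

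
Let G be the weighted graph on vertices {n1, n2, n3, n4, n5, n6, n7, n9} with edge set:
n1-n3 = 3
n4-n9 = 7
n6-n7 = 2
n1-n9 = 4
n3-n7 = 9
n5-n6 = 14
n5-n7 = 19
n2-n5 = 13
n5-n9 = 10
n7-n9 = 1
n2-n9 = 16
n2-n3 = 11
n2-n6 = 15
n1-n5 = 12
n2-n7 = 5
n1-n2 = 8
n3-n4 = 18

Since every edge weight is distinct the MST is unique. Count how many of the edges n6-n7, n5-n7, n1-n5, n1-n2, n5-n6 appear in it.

Kruskal's algorithm — process edges by increasing weight (ties by edge label):
n7-n9 (1): add — endpoints in different components.
n6-n7 (2): add — endpoints in different components.
n1-n3 (3): add — endpoints in different components.
n1-n9 (4): add — endpoints in different components.
n2-n7 (5): add — endpoints in different components.
n4-n9 (7): add — endpoints in different components.
n1-n2 (8): skip — n2 and n1 already connected.
n3-n7 (9): skip — n3 and n7 already connected.
n5-n9 (10): add — endpoints in different components.
MST edge set: {n7-n9, n6-n7, n1-n3, n1-n9, n2-n7, n4-n9, n5-n9}.
Of the listed edges, {n6-n7} are in the MST → 1.

1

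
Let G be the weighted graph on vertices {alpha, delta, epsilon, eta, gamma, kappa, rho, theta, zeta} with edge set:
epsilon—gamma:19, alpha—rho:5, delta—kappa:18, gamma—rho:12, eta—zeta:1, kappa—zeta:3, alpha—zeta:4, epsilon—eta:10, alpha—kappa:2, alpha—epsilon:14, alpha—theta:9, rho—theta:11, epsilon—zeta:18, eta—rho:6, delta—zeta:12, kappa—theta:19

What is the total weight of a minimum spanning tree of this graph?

Grow the tree from zeta using Prim:
Step 1: cheapest edge leaving the tree is eta—zeta (1); add eta.
Step 2: cheapest edge leaving the tree is kappa—zeta (3); add kappa.
Step 3: cheapest edge leaving the tree is alpha—kappa (2); add alpha.
Step 4: cheapest edge leaving the tree is alpha—rho (5); add rho.
Step 5: cheapest edge leaving the tree is alpha—theta (9); add theta.
Step 6: cheapest edge leaving the tree is epsilon—eta (10); add epsilon.
Step 7: cheapest edge leaving the tree is delta—zeta (12); add delta.
Step 8: cheapest edge leaving the tree is gamma—rho (12); add gamma.
MST edges: eta—zeta, kappa—zeta, alpha—kappa, alpha—rho, alpha—theta, epsilon—eta, delta—zeta, gamma—rho; total weight 1+3+2+5+9+10+12+12 = 54.

54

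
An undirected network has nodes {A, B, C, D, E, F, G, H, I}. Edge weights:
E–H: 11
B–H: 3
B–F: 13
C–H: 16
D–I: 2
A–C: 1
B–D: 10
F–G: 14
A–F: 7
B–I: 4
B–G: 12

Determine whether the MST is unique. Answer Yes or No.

Sort edges by weight, then run Kruskal:
A–C (1): add — endpoints in different components.
D–I (2): add — endpoints in different components.
B–H (3): add — endpoints in different components.
B–I (4): add — endpoints in different components.
A–F (7): add — endpoints in different components.
B–D (10): skip — B and D already connected.
E–H (11): add — endpoints in different components.
B–G (12): add — endpoints in different components.
B–F (13): add — endpoints in different components.
Every non-tree edge has weight strictly greater than the heaviest edge on the tree path between its endpoints, so the MST is unique.

Yes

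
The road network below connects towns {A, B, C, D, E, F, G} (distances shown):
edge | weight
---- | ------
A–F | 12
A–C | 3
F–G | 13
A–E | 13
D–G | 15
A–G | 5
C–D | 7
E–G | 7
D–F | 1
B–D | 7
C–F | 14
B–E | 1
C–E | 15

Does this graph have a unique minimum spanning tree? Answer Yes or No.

No

Kruskal: consider edges lightest-first.
B–E (1): add. Components now {A} {B,E} {C} {D} {F} {G}
D–F (1): add. Components now {A} {B,E} {C} {D,F} {G}
A–C (3): add. Components now {A,C} {B,E} {D,F} {G}
A–G (5): add. Components now {A,C,G} {B,E} {D,F}
B–D (7): add. Components now {A,C,G} {B,D,E,F}
C–D (7): add. Components now {A,B,C,D,E,F,G}
Non-tree edge E–G has weight 7, equal to the heaviest edge on its tree cycle — swapping gives another MST of the same weight. Not unique.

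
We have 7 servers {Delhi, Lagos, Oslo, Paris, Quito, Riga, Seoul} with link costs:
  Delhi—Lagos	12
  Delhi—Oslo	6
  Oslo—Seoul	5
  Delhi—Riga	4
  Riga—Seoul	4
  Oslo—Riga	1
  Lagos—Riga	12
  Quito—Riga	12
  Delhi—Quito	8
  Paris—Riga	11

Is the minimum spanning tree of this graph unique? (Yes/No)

Kruskal's algorithm — process edges by increasing weight (ties by edge label):
Oslo—Riga (1): add. Components now {Oslo,Riga} {Lagos} {Seoul} {Quito} {Delhi} {Paris}
Delhi—Riga (4): add. Components now {Delhi,Oslo,Riga} {Lagos} {Seoul} {Quito} {Paris}
Riga—Seoul (4): add. Components now {Delhi,Oslo,Riga,Seoul} {Lagos} {Quito} {Paris}
Oslo—Seoul (5): skip — Oslo and Seoul already connected.
Delhi—Oslo (6): skip — Oslo and Delhi already connected.
Delhi—Quito (8): add. Components now {Delhi,Oslo,Quito,Riga,Seoul} {Lagos} {Paris}
Paris—Riga (11): add. Components now {Delhi,Oslo,Paris,Quito,Riga,Seoul} {Lagos}
Delhi—Lagos (12): add. Components now {Delhi,Lagos,Oslo,Paris,Quito,Riga,Seoul}
Non-tree edge Lagos—Riga has weight 12, equal to the heaviest edge on its tree cycle — swapping gives another MST of the same weight. Not unique.

No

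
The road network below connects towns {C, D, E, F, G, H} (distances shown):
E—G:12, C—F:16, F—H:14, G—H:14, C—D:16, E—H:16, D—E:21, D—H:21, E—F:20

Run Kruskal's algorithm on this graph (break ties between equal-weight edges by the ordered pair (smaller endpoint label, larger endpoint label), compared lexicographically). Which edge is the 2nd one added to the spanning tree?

F-H

Kruskal's algorithm — process edges by increasing weight (ties by edge label):
E—G (12): add — endpoints in different components.
F—H (14): add — endpoints in different components.
G—H (14): add — endpoints in different components.
C—D (16): add — endpoints in different components.
C—F (16): add — endpoints in different components.
The 2nd edge added is F—H.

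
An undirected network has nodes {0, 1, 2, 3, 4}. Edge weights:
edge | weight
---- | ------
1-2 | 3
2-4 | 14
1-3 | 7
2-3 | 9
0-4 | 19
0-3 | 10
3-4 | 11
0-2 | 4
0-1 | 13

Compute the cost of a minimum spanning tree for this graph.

Grow the tree from 1 using Prim:
Step 1: cheapest edge leaving the tree is 1-2 (3); add 2.
Step 2: cheapest edge leaving the tree is 0-2 (4); add 0.
Step 3: cheapest edge leaving the tree is 1-3 (7); add 3.
Step 4: cheapest edge leaving the tree is 3-4 (11); add 4.
MST edges: 1-2, 0-2, 1-3, 3-4; total weight 3+4+7+11 = 25.

25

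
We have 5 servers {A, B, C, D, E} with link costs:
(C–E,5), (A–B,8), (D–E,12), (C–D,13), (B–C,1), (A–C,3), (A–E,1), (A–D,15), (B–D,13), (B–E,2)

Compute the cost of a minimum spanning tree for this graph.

Sort edges by weight, then run Kruskal:
A–E (1): add — endpoints in different components.
B–C (1): add — endpoints in different components.
B–E (2): add — endpoints in different components.
A–C (3): skip — A and C already connected.
C–E (5): skip — C and E already connected.
A–B (8): skip — A and B already connected.
D–E (12): add — endpoints in different components.
MST edges: A–E, B–C, B–E, D–E; total weight 1+1+2+12 = 16.

16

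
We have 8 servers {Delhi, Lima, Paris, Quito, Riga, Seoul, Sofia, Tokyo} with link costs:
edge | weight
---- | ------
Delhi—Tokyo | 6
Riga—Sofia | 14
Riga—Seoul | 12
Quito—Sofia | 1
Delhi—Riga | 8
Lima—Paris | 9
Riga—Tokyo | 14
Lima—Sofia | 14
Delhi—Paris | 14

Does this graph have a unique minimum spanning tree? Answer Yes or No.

No

Sort edges by weight, then run Kruskal:
Quito—Sofia (1): add — endpoints in different components.
Delhi—Tokyo (6): add — endpoints in different components.
Delhi—Riga (8): add — endpoints in different components.
Lima—Paris (9): add — endpoints in different components.
Riga—Seoul (12): add — endpoints in different components.
Delhi—Paris (14): add — endpoints in different components.
Lima—Sofia (14): add — endpoints in different components.
Non-tree edge Riga—Sofia has weight 14, equal to the heaviest edge on its tree cycle — swapping gives another MST of the same weight. Not unique.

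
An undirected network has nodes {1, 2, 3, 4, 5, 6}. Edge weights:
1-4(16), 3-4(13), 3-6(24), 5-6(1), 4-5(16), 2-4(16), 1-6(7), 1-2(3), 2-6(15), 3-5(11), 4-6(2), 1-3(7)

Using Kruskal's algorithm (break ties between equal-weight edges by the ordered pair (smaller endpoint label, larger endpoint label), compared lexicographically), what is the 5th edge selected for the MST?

Kruskal's algorithm — process edges by increasing weight (ties by edge label):
5-6 (1): add — endpoints in different components.
4-6 (2): add — endpoints in different components.
1-2 (3): add — endpoints in different components.
1-3 (7): add — endpoints in different components.
1-6 (7): add — endpoints in different components.
The 5th edge added is 1-6.

1-6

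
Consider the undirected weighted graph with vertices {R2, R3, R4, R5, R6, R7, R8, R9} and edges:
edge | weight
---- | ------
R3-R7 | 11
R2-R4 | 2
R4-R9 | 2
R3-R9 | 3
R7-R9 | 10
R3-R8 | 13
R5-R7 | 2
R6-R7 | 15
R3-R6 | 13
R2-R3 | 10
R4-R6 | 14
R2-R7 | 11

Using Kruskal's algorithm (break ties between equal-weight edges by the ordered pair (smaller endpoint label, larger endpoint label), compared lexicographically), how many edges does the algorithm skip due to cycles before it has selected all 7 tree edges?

3

Kruskal's algorithm — process edges by increasing weight (ties by edge label):
R2-R4 (2): add — endpoints in different components.
R4-R9 (2): add — endpoints in different components.
R5-R7 (2): add — endpoints in different components.
R3-R9 (3): add — endpoints in different components.
R2-R3 (10): skip — R3 and R2 already connected.
R7-R9 (10): add — endpoints in different components.
R2-R7 (11): skip — R7 and R2 already connected.
R3-R7 (11): skip — R3 and R7 already connected.
R3-R6 (13): add — endpoints in different components.
R3-R8 (13): add — endpoints in different components.
Edges rejected before the tree was complete: 3.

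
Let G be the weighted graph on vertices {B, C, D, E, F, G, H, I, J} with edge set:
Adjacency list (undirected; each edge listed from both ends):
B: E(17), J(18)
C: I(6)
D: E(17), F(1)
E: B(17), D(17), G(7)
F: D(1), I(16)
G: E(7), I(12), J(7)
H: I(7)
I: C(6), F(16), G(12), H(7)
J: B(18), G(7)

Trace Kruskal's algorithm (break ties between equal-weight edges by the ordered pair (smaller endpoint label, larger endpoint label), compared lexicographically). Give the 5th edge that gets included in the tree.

H-I

Kruskal's algorithm — process edges by increasing weight (ties by edge label):
D F (1): add — endpoints in different components.
C I (6): add — endpoints in different components.
E G (7): add — endpoints in different components.
G J (7): add — endpoints in different components.
H I (7): add — endpoints in different components.
G I (12): add — endpoints in different components.
F I (16): add — endpoints in different components.
B E (17): add — endpoints in different components.
The 5th edge added is H I.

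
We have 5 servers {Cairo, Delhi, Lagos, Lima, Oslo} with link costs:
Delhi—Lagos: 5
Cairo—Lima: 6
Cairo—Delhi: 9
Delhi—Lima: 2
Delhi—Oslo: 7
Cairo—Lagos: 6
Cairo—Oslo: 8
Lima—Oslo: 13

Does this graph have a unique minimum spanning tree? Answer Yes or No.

No

Sort edges by weight, then run Kruskal:
Delhi—Lima (2): add. Components now {Oslo} {Cairo} {Delhi,Lima} {Lagos}
Delhi—Lagos (5): add. Components now {Oslo} {Cairo} {Delhi,Lagos,Lima}
Cairo—Lagos (6): add. Components now {Oslo} {Cairo,Delhi,Lagos,Lima}
Cairo—Lima (6): skip — Cairo and Lima already connected.
Delhi—Oslo (7): add. Components now {Cairo,Delhi,Lagos,Lima,Oslo}
Non-tree edge Cairo—Lima has weight 6, equal to the heaviest edge on its tree cycle — swapping gives another MST of the same weight. Not unique.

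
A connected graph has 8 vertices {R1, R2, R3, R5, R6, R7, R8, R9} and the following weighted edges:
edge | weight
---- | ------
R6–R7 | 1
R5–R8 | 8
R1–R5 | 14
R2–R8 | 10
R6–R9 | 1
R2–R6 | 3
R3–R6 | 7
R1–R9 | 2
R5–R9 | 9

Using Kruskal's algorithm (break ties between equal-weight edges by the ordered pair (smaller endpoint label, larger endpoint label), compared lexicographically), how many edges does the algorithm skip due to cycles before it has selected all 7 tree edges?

0

Kruskal: consider edges lightest-first.
R6–R7 (1): add — endpoints in different components.
R6–R9 (1): add — endpoints in different components.
R1–R9 (2): add — endpoints in different components.
R2–R6 (3): add — endpoints in different components.
R3–R6 (7): add — endpoints in different components.
R5–R8 (8): add — endpoints in different components.
R5–R9 (9): add — endpoints in different components.
Edges rejected before the tree was complete: 0.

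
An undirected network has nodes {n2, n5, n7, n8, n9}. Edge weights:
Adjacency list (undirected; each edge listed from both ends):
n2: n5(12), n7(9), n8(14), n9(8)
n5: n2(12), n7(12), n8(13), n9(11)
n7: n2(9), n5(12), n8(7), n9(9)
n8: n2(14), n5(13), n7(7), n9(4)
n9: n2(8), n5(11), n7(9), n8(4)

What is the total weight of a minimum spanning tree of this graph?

30

Grow the tree from n2 using Prim:
Step 1: frontier [n2—n9 8, n2—n7 9, n2—n5 12, n2—n8 14] → take n2—n9 (8); add n9.
Step 2: frontier [n2—n7 9, n2—n5 12, n2—n8 14, n8—n9 4, n7—n9 9, n5—n9 11] → take n8—n9 (4); add n8.
Step 3: frontier [n2—n7 9, n2—n5 12, n7—n8 7, n5—n8 13, n7—n9 9, n5—n9 11] → take n7—n8 (7); add n7.
Step 4: frontier [n2—n5 12, n5—n7 12, n5—n8 13, n5—n9 11] → take n5—n9 (11); add n5.
MST edges: n2—n9, n8—n9, n7—n8, n5—n9; total weight 8+4+7+11 = 30.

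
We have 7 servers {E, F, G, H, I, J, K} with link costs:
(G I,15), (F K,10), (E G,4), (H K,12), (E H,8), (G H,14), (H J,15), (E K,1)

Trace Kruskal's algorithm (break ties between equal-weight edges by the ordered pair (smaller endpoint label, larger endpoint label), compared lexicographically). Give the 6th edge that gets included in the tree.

Kruskal's algorithm — process edges by increasing weight (ties by edge label):
E K (1): add — endpoints in different components.
E G (4): add — endpoints in different components.
E H (8): add — endpoints in different components.
F K (10): add — endpoints in different components.
H K (12): skip — H and K already connected.
G H (14): skip — G and H already connected.
G I (15): add — endpoints in different components.
H J (15): add — endpoints in different components.
The 6th edge added is H J.

H-J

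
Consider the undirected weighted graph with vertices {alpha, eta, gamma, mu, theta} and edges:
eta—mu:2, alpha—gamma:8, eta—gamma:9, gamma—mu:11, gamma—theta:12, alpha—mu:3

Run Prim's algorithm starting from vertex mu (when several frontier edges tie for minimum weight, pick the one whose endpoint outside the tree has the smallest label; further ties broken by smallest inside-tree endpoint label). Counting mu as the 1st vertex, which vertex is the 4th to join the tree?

gamma

Grow the tree from mu using Prim:
Step 1: cheapest edge leaving the tree is eta—mu (2); add eta.
Step 2: cheapest edge leaving the tree is alpha—mu (3); add alpha.
Step 3: cheapest edge leaving the tree is alpha—gamma (8); add gamma.
Step 4: cheapest edge leaving the tree is gamma—theta (12); add theta.
Vertex order: mu, eta, alpha, gamma, theta. The 4th vertex is gamma.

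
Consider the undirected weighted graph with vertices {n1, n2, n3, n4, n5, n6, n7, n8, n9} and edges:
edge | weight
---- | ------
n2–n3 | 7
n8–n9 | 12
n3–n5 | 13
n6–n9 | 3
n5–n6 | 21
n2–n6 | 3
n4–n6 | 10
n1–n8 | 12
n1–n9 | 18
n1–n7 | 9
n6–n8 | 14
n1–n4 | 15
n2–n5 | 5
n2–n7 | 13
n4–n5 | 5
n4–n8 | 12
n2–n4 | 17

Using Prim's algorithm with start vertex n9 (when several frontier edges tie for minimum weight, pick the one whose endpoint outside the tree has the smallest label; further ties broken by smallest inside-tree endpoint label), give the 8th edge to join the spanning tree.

n1-n7

Grow the tree from n9 using Prim:
Step 1: cheapest edge leaving the tree is n6–n9 (3); add n6.
Step 2: cheapest edge leaving the tree is n2–n6 (3); add n2.
Step 3: cheapest edge leaving the tree is n2–n5 (5); add n5.
Step 4: cheapest edge leaving the tree is n4–n5 (5); add n4.
Step 5: cheapest edge leaving the tree is n2–n3 (7); add n3.
Step 6: cheapest edge leaving the tree is n4–n8 (12); add n8.
Step 7: cheapest edge leaving the tree is n1–n8 (12); add n1.
Step 8: cheapest edge leaving the tree is n1–n7 (9); add n7.
The 8th edge added is n1–n7.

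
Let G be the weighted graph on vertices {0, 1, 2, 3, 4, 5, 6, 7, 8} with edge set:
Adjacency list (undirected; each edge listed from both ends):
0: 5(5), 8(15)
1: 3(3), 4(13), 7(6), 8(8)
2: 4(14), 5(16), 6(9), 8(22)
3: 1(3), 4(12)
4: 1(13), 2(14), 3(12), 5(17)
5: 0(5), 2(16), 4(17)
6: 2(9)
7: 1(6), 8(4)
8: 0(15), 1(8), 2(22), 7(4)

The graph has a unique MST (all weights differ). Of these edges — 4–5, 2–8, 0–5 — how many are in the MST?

Sort edges by weight, then run Kruskal:
1–3 (3): add — endpoints in different components.
7–8 (4): add — endpoints in different components.
0–5 (5): add — endpoints in different components.
1–7 (6): add — endpoints in different components.
1–8 (8): skip — 1 and 8 already connected.
2–6 (9): add — endpoints in different components.
3–4 (12): add — endpoints in different components.
1–4 (13): skip — 1 and 4 already connected.
2–4 (14): add — endpoints in different components.
0–8 (15): add — endpoints in different components.
MST edge set: {1–3, 7–8, 0–5, 1–7, 2–6, 3–4, 2–4, 0–8}.
Of the listed edges, {0–5} are in the MST → 1.

1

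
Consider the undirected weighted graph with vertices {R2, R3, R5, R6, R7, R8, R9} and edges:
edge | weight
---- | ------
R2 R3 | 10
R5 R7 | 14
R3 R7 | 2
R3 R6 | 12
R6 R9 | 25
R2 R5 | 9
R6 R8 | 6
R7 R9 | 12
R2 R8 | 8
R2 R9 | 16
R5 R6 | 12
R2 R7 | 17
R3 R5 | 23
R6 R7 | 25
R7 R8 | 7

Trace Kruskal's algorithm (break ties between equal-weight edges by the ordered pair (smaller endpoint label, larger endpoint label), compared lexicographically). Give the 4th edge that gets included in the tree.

Kruskal's algorithm — process edges by increasing weight (ties by edge label):
R3 R7 (2): add — endpoints in different components.
R6 R8 (6): add — endpoints in different components.
R7 R8 (7): add — endpoints in different components.
R2 R8 (8): add — endpoints in different components.
R2 R5 (9): add — endpoints in different components.
R2 R3 (10): skip — R2 and R3 already connected.
R3 R6 (12): skip — R6 and R3 already connected.
R5 R6 (12): skip — R6 and R5 already connected.
R7 R9 (12): add — endpoints in different components.
The 4th edge added is R2 R8.

R2-R8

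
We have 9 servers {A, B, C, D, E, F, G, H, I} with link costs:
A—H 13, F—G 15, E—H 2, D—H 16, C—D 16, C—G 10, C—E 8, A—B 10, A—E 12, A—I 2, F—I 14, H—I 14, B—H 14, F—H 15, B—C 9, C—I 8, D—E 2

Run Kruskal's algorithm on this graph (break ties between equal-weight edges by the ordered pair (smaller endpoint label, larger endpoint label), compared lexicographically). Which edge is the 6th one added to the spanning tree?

Kruskal: consider edges lightest-first.
A—I (2): add — endpoints in different components.
D—E (2): add — endpoints in different components.
E—H (2): add — endpoints in different components.
C—E (8): add — endpoints in different components.
C—I (8): add — endpoints in different components.
B—C (9): add — endpoints in different components.
A—B (10): skip — A and B already connected.
C—G (10): add — endpoints in different components.
A—E (12): skip — A and E already connected.
A—H (13): skip — A and H already connected.
B—H (14): skip — B and H already connected.
F—I (14): add — endpoints in different components.
The 6th edge added is B—C.

B-C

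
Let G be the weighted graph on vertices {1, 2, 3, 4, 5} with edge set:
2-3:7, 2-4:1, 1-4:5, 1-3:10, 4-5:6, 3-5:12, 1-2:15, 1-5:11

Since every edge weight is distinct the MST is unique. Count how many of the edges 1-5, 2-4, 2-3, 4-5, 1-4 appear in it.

4

Kruskal: consider edges lightest-first.
2-4 (1): add. Components now {1} {2,4} {3} {5}
1-4 (5): add. Components now {1,2,4} {3} {5}
4-5 (6): add. Components now {1,2,4,5} {3}
2-3 (7): add. Components now {1,2,3,4,5}
MST edge set: {2-4, 1-4, 4-5, 2-3}.
Of the listed edges, {2-4, 2-3, 4-5, 1-4} are in the MST → 4.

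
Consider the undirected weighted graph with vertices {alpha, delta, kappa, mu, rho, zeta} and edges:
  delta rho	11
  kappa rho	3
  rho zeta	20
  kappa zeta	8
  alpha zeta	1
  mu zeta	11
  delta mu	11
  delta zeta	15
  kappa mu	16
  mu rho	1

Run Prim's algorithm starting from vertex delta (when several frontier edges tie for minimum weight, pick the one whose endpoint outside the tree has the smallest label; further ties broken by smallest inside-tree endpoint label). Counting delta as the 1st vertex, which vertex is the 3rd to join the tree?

rho

Prim's algorithm from delta:
Step 1: frontier [delta mu 11, delta rho 11, delta zeta 15] → take delta mu (11); add mu.
Step 2: frontier [delta rho 11, delta zeta 15, mu rho 1, mu zeta 11, kappa mu 16] → take mu rho (1); add rho.
Step 3: frontier [delta zeta 15, mu zeta 11, kappa mu 16, kappa rho 3, rho zeta 20] → take kappa rho (3); add kappa.
Step 4: frontier [delta zeta 15, kappa zeta 8, mu zeta 11, rho zeta 20] → take kappa zeta (8); add zeta.
Step 5: frontier [alpha zeta 1] → take alpha zeta (1); add alpha.
Vertex order: delta, mu, rho, kappa, zeta, alpha. The 3rd vertex is rho.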